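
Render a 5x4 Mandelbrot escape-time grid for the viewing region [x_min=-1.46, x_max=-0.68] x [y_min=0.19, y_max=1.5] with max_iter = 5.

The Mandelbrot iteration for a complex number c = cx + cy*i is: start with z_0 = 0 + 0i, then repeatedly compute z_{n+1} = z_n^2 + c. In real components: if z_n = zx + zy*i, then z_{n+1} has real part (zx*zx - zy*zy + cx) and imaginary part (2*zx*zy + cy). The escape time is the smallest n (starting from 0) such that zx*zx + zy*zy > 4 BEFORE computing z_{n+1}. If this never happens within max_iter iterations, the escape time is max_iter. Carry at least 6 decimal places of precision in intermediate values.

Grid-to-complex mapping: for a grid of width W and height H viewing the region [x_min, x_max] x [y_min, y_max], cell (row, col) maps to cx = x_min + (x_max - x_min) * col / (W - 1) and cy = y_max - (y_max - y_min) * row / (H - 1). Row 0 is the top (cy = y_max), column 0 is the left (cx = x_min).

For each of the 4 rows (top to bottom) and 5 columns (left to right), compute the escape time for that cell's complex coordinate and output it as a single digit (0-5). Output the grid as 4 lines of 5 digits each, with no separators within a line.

(row=0, col=0): c = -1.4600 + 1.5000i → escape time 1
(row=0, col=1): c = -1.2650 + 1.5000i → escape time 2
(row=0, col=2): c = -1.0700 + 1.5000i → escape time 2
(row=0, col=3): c = -0.8750 + 1.5000i → escape time 2
(row=0, col=4): c = -0.6800 + 1.5000i → escape time 2
(row=1, col=0): c = -1.4600 + 1.0633i → escape time 2
(row=1, col=1): c = -1.2650 + 1.0633i → escape time 3
(row=1, col=2): c = -1.0700 + 1.0633i → escape time 3
(row=1, col=3): c = -0.8750 + 1.0633i → escape time 3
(row=1, col=4): c = -0.6800 + 1.0633i → escape time 3
(row=2, col=0): c = -1.4600 + 0.6267i → escape time 3
(row=2, col=1): c = -1.2650 + 0.6267i → escape time 3
(row=2, col=2): c = -1.0700 + 0.6267i → escape time 4
(row=2, col=3): c = -0.8750 + 0.6267i → escape time 5
(row=2, col=4): c = -0.6800 + 0.6267i → escape time 5
(row=3, col=0): c = -1.4600 + 0.1900i → escape time 5
(row=3, col=1): c = -1.2650 + 0.1900i → escape time 5
(row=3, col=2): c = -1.0700 + 0.1900i → escape time 5
(row=3, col=3): c = -0.8750 + 0.1900i → escape time 5
(row=3, col=4): c = -0.6800 + 0.1900i → escape time 5

Answer: 12222
23333
33455
55555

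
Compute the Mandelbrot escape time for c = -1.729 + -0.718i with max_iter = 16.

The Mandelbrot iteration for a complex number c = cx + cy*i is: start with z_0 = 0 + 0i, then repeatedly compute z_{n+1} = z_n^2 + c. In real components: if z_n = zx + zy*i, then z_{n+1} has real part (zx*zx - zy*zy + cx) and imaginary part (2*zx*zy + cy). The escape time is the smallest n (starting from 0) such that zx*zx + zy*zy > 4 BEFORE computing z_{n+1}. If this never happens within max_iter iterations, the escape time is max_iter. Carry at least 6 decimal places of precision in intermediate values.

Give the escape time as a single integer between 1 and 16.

z_0 = 0 + 0i, c = -1.7290 + -0.7180i
Iter 1: z = -1.7290 + -0.7180i, |z|^2 = 3.5050
Iter 2: z = 0.7449 + 1.7648i, |z|^2 = 3.6696
Iter 3: z = -4.2888 + 1.9113i, |z|^2 = 22.0467
Escaped at iteration 3

Answer: 3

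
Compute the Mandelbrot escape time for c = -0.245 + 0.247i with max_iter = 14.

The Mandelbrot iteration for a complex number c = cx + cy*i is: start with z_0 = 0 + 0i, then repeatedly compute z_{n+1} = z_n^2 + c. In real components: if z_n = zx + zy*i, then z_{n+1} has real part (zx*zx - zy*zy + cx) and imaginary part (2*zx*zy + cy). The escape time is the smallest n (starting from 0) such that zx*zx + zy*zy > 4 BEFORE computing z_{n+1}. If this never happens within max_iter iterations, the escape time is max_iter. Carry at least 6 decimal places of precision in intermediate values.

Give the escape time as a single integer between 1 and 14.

Answer: 14

Derivation:
z_0 = 0 + 0i, c = -0.2450 + 0.2470i
Iter 1: z = -0.2450 + 0.2470i, |z|^2 = 0.1210
Iter 2: z = -0.2460 + 0.1260i, |z|^2 = 0.0764
Iter 3: z = -0.2004 + 0.1850i, |z|^2 = 0.0744
Iter 4: z = -0.2391 + 0.1729i, |z|^2 = 0.0870
Iter 5: z = -0.2177 + 0.1643i, |z|^2 = 0.0744
Iter 6: z = -0.2246 + 0.1754i, |z|^2 = 0.0812
Iter 7: z = -0.2253 + 0.1682i, |z|^2 = 0.0791
Iter 8: z = -0.2225 + 0.1712i, |z|^2 = 0.0788
Iter 9: z = -0.2248 + 0.1708i, |z|^2 = 0.0797
Iter 10: z = -0.2236 + 0.1702i, |z|^2 = 0.0790
Iter 11: z = -0.2240 + 0.1709i, |z|^2 = 0.0794
Iter 12: z = -0.2240 + 0.1705i, |z|^2 = 0.0793
Iter 13: z = -0.2239 + 0.1706i, |z|^2 = 0.0792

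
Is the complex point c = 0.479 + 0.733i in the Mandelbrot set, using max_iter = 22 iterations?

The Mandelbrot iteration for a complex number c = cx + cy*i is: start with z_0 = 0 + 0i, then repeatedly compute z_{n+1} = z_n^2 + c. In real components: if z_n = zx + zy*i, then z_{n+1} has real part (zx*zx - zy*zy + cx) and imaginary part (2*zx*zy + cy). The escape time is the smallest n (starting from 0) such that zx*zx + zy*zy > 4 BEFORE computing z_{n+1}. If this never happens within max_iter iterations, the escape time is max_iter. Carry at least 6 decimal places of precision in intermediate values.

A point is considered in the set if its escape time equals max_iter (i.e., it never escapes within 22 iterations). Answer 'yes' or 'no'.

Answer: no

Derivation:
z_0 = 0 + 0i, c = 0.4790 + 0.7330i
Iter 1: z = 0.4790 + 0.7330i, |z|^2 = 0.7667
Iter 2: z = 0.1712 + 1.4352i, |z|^2 = 2.0891
Iter 3: z = -1.5515 + 1.2243i, |z|^2 = 3.9062
Iter 4: z = 1.3874 + -3.0661i, |z|^2 = 11.3257
Escaped at iteration 4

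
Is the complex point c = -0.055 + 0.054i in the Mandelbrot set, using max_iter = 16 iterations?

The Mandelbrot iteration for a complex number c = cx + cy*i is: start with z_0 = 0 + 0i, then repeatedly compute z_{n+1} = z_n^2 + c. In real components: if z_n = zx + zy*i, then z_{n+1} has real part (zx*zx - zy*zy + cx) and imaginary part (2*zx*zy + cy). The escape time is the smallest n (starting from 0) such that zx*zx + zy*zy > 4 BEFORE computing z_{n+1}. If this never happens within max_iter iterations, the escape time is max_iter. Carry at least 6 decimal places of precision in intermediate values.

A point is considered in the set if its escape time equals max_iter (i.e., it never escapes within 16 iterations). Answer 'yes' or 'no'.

Answer: yes

Derivation:
z_0 = 0 + 0i, c = -0.0550 + 0.0540i
Iter 1: z = -0.0550 + 0.0540i, |z|^2 = 0.0059
Iter 2: z = -0.0549 + 0.0481i, |z|^2 = 0.0053
Iter 3: z = -0.0543 + 0.0487i, |z|^2 = 0.0053
Iter 4: z = -0.0544 + 0.0487i, |z|^2 = 0.0053
Iter 5: z = -0.0544 + 0.0487i, |z|^2 = 0.0053
Iter 6: z = -0.0544 + 0.0487i, |z|^2 = 0.0053
Iter 7: z = -0.0544 + 0.0487i, |z|^2 = 0.0053
Iter 8: z = -0.0544 + 0.0487i, |z|^2 = 0.0053
Iter 9: z = -0.0544 + 0.0487i, |z|^2 = 0.0053
Iter 10: z = -0.0544 + 0.0487i, |z|^2 = 0.0053
Iter 11: z = -0.0544 + 0.0487i, |z|^2 = 0.0053
Iter 12: z = -0.0544 + 0.0487i, |z|^2 = 0.0053
Iter 13: z = -0.0544 + 0.0487i, |z|^2 = 0.0053
Iter 14: z = -0.0544 + 0.0487i, |z|^2 = 0.0053
Iter 15: z = -0.0544 + 0.0487i, |z|^2 = 0.0053
Did not escape in 16 iterations → in set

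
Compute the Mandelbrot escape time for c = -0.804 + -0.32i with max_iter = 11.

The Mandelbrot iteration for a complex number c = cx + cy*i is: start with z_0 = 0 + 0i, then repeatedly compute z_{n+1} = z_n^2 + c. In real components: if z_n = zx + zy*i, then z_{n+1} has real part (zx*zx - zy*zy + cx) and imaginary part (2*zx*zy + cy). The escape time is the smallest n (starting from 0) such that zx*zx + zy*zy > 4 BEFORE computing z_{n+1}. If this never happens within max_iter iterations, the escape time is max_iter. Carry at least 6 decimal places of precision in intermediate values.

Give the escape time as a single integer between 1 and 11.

z_0 = 0 + 0i, c = -0.8040 + -0.3200i
Iter 1: z = -0.8040 + -0.3200i, |z|^2 = 0.7488
Iter 2: z = -0.2600 + 0.1946i, |z|^2 = 0.1054
Iter 3: z = -0.7743 + -0.4212i, |z|^2 = 0.7769
Iter 4: z = -0.3819 + 0.3322i, |z|^2 = 0.2562
Iter 5: z = -0.7685 + -0.5737i, |z|^2 = 0.9197
Iter 6: z = -0.5426 + 0.5618i, |z|^2 = 0.6100
Iter 7: z = -0.8253 + -0.9296i, |z|^2 = 1.5453
Iter 8: z = -0.9872 + 1.2144i, |z|^2 = 2.4492
Iter 9: z = -1.3042 + -2.7176i, |z|^2 = 9.0862
Escaped at iteration 9

Answer: 9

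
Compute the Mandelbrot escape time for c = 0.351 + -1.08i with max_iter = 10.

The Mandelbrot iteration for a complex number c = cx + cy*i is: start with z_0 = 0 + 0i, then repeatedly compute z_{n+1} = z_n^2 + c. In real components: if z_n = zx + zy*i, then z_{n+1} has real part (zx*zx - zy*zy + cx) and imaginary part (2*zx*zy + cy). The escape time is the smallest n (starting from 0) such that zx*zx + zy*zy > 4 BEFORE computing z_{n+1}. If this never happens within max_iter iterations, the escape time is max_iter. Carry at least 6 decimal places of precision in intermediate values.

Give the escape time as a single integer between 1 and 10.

Answer: 3

Derivation:
z_0 = 0 + 0i, c = 0.3510 + -1.0800i
Iter 1: z = 0.3510 + -1.0800i, |z|^2 = 1.2896
Iter 2: z = -0.6922 + -1.8382i, |z|^2 = 3.8580
Iter 3: z = -2.5487 + 1.4647i, |z|^2 = 8.6413
Escaped at iteration 3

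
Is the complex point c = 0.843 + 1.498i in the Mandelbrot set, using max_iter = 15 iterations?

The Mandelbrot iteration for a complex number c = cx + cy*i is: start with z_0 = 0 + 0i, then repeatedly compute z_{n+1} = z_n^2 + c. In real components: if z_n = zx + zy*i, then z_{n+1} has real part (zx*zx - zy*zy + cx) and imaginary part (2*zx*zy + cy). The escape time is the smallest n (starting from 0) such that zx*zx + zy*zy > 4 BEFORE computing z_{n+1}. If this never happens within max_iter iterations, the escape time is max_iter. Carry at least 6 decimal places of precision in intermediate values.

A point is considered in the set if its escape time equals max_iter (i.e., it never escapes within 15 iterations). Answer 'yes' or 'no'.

Answer: no

Derivation:
z_0 = 0 + 0i, c = 0.8430 + 1.4980i
Iter 1: z = 0.8430 + 1.4980i, |z|^2 = 2.9547
Iter 2: z = -0.6904 + 4.0236i, |z|^2 = 16.6662
Escaped at iteration 2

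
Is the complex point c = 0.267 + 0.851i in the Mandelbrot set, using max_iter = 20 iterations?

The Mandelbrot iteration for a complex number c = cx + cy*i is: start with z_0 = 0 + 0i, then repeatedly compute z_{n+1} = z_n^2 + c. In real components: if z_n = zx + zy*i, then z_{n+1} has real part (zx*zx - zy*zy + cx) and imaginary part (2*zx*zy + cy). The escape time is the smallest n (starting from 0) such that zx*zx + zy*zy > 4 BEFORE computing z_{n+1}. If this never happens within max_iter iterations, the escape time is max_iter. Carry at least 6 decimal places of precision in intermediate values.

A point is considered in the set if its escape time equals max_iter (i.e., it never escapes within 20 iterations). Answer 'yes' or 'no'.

z_0 = 0 + 0i, c = 0.2670 + 0.8510i
Iter 1: z = 0.2670 + 0.8510i, |z|^2 = 0.7955
Iter 2: z = -0.3859 + 1.3054i, |z|^2 = 1.8531
Iter 3: z = -1.2882 + -0.1566i, |z|^2 = 1.6840
Iter 4: z = 1.9020 + 1.2544i, |z|^2 = 5.1912
Escaped at iteration 4

Answer: no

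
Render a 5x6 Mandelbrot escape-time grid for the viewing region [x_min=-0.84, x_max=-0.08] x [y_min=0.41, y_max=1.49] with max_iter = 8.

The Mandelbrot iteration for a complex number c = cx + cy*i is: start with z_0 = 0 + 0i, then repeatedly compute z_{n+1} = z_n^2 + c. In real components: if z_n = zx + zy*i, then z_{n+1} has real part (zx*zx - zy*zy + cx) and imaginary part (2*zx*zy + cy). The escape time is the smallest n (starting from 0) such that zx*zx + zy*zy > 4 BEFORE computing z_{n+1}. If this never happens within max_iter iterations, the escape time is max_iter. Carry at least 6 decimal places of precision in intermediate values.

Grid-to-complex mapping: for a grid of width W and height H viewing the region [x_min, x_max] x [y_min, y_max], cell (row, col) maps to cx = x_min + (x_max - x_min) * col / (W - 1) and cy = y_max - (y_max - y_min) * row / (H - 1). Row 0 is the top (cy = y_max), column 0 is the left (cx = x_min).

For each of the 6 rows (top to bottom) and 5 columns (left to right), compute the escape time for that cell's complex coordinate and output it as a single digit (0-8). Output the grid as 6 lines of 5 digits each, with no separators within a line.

(row=0, col=0): c = -0.8400 + 1.4900i → escape time 2
(row=0, col=1): c = -0.6500 + 1.4900i → escape time 2
(row=0, col=2): c = -0.4600 + 1.4900i → escape time 2
(row=0, col=3): c = -0.2700 + 1.4900i → escape time 2
(row=0, col=4): c = -0.0800 + 1.4900i → escape time 2
(row=1, col=0): c = -0.8400 + 1.2740i → escape time 3
(row=1, col=1): c = -0.6500 + 1.2740i → escape time 3
(row=1, col=2): c = -0.4600 + 1.2740i → escape time 3
(row=1, col=3): c = -0.2700 + 1.2740i → escape time 3
(row=1, col=4): c = -0.0800 + 1.2740i → escape time 2
(row=2, col=0): c = -0.8400 + 1.0580i → escape time 3
(row=2, col=1): c = -0.6500 + 1.0580i → escape time 3
(row=2, col=2): c = -0.4600 + 1.0580i → escape time 4
(row=2, col=3): c = -0.2700 + 1.0580i → escape time 5
(row=2, col=4): c = -0.0800 + 1.0580i → escape time 6
(row=3, col=0): c = -0.8400 + 0.8420i → escape time 4
(row=3, col=1): c = -0.6500 + 0.8420i → escape time 4
(row=3, col=2): c = -0.4600 + 0.8420i → escape time 5
(row=3, col=3): c = -0.2700 + 0.8420i → escape time 8
(row=3, col=4): c = -0.0800 + 0.8420i → escape time 8
(row=4, col=0): c = -0.8400 + 0.6260i → escape time 5
(row=4, col=1): c = -0.6500 + 0.6260i → escape time 7
(row=4, col=2): c = -0.4600 + 0.6260i → escape time 8
(row=4, col=3): c = -0.2700 + 0.6260i → escape time 8
(row=4, col=4): c = -0.0800 + 0.6260i → escape time 8
(row=5, col=0): c = -0.8400 + 0.4100i → escape time 7
(row=5, col=1): c = -0.6500 + 0.4100i → escape time 8
(row=5, col=2): c = -0.4600 + 0.4100i → escape time 8
(row=5, col=3): c = -0.2700 + 0.4100i → escape time 8
(row=5, col=4): c = -0.0800 + 0.4100i → escape time 8

Answer: 22222
33332
33456
44588
57888
78888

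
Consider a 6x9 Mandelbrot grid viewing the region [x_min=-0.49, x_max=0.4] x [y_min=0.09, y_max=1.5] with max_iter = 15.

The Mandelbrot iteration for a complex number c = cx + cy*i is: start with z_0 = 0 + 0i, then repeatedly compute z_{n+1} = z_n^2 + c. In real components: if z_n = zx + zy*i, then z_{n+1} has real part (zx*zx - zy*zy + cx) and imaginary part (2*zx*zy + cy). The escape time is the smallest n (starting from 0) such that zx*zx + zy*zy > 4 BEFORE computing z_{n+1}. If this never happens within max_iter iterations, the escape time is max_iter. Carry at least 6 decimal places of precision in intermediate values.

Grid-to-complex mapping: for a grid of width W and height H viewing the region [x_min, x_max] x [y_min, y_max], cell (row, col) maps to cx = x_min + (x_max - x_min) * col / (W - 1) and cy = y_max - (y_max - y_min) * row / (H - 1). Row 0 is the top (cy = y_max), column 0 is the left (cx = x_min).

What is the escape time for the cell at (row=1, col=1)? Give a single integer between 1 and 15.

z_0 = 0 + 0i, c = -0.3120 + 1.3237i
Iter 1: z = -0.3120 + 1.3237i, |z|^2 = 1.8497
Iter 2: z = -1.9670 + 0.4977i, |z|^2 = 4.1167
Escaped at iteration 2

Answer: 2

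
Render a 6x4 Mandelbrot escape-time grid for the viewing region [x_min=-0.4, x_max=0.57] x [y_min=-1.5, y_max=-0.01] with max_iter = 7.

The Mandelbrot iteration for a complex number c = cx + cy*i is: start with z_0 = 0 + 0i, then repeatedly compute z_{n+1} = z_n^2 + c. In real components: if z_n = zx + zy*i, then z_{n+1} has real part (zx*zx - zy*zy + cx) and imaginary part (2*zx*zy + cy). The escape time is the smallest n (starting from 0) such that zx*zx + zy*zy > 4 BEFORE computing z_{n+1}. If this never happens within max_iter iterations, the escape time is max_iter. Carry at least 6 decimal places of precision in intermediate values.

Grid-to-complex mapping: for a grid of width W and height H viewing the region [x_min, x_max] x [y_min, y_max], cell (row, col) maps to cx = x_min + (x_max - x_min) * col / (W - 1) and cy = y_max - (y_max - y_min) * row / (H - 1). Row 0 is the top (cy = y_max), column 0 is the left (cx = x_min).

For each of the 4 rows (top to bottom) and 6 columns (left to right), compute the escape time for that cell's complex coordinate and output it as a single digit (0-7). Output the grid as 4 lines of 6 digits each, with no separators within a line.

(row=0, col=0): c = -0.4000 + -0.0100i → escape time 7
(row=0, col=1): c = -0.2060 + -0.0100i → escape time 7
(row=0, col=2): c = -0.0120 + -0.0100i → escape time 7
(row=0, col=3): c = 0.1820 + -0.0100i → escape time 7
(row=0, col=4): c = 0.3760 + -0.0100i → escape time 7
(row=0, col=5): c = 0.5700 + -0.0100i → escape time 4
(row=1, col=0): c = -0.4000 + -0.5067i → escape time 7
(row=1, col=1): c = -0.2060 + -0.5067i → escape time 7
(row=1, col=2): c = -0.0120 + -0.5067i → escape time 7
(row=1, col=3): c = 0.1820 + -0.5067i → escape time 7
(row=1, col=4): c = 0.3760 + -0.5067i → escape time 7
(row=1, col=5): c = 0.5700 + -0.5067i → escape time 4
(row=2, col=0): c = -0.4000 + -1.0033i → escape time 4
(row=2, col=1): c = -0.2060 + -1.0033i → escape time 7
(row=2, col=2): c = -0.0120 + -1.0033i → escape time 7
(row=2, col=3): c = 0.1820 + -1.0033i → escape time 4
(row=2, col=4): c = 0.3760 + -1.0033i → escape time 3
(row=2, col=5): c = 0.5700 + -1.0033i → escape time 2
(row=3, col=0): c = -0.4000 + -1.5000i → escape time 2
(row=3, col=1): c = -0.2060 + -1.5000i → escape time 2
(row=3, col=2): c = -0.0120 + -1.5000i → escape time 2
(row=3, col=3): c = 0.1820 + -1.5000i → escape time 2
(row=3, col=4): c = 0.3760 + -1.5000i → escape time 2
(row=3, col=5): c = 0.5700 + -1.5000i → escape time 2

Answer: 777774
777774
477432
222222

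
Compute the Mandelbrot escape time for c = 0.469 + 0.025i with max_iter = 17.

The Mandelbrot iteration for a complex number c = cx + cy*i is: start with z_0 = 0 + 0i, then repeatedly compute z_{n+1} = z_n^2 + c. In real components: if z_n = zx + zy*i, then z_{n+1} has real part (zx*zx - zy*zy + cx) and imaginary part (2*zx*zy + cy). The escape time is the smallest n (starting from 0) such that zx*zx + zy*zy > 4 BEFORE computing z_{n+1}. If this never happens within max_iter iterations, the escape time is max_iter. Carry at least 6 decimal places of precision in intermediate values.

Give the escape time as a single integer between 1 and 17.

z_0 = 0 + 0i, c = 0.4690 + 0.0250i
Iter 1: z = 0.4690 + 0.0250i, |z|^2 = 0.2206
Iter 2: z = 0.6883 + 0.0485i, |z|^2 = 0.4762
Iter 3: z = 0.9405 + 0.0917i, |z|^2 = 0.8929
Iter 4: z = 1.3451 + 0.1975i, |z|^2 = 1.8482
Iter 5: z = 2.2392 + 0.5562i, |z|^2 = 5.3233
Escaped at iteration 5

Answer: 5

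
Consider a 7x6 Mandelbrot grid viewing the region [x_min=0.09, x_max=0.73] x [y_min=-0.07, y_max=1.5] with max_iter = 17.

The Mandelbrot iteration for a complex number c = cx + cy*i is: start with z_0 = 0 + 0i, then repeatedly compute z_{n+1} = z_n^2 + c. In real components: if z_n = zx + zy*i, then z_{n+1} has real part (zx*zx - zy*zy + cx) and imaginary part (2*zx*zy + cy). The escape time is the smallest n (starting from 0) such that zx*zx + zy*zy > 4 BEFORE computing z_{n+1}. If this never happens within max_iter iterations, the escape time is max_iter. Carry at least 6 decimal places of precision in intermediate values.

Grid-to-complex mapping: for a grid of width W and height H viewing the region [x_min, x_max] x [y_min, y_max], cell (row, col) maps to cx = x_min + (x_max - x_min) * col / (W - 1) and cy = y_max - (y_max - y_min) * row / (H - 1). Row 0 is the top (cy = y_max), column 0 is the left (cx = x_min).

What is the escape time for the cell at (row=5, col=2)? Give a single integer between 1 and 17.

Answer: 17

Derivation:
z_0 = 0 + 0i, c = 0.3033 + -0.0700i
Iter 1: z = 0.3033 + -0.0700i, |z|^2 = 0.0969
Iter 2: z = 0.3904 + -0.1125i, |z|^2 = 0.1651
Iter 3: z = 0.4431 + -0.1578i, |z|^2 = 0.2213
Iter 4: z = 0.4748 + -0.2099i, |z|^2 = 0.2695
Iter 5: z = 0.4847 + -0.2693i, |z|^2 = 0.3075
Iter 6: z = 0.4658 + -0.3311i, |z|^2 = 0.3265
Iter 7: z = 0.4107 + -0.3784i, |z|^2 = 0.3118
Iter 8: z = 0.3288 + -0.3808i, |z|^2 = 0.2531
Iter 9: z = 0.2664 + -0.3204i, |z|^2 = 0.1737
Iter 10: z = 0.2717 + -0.2407i, |z|^2 = 0.1318
Iter 11: z = 0.3192 + -0.2008i, |z|^2 = 0.1422
Iter 12: z = 0.3649 + -0.1982i, |z|^2 = 0.1724
Iter 13: z = 0.3972 + -0.2146i, |z|^2 = 0.2038
Iter 14: z = 0.4150 + -0.2405i, |z|^2 = 0.2301
Iter 15: z = 0.4177 + -0.2696i, |z|^2 = 0.2472
Iter 16: z = 0.4051 + -0.2953i, |z|^2 = 0.2513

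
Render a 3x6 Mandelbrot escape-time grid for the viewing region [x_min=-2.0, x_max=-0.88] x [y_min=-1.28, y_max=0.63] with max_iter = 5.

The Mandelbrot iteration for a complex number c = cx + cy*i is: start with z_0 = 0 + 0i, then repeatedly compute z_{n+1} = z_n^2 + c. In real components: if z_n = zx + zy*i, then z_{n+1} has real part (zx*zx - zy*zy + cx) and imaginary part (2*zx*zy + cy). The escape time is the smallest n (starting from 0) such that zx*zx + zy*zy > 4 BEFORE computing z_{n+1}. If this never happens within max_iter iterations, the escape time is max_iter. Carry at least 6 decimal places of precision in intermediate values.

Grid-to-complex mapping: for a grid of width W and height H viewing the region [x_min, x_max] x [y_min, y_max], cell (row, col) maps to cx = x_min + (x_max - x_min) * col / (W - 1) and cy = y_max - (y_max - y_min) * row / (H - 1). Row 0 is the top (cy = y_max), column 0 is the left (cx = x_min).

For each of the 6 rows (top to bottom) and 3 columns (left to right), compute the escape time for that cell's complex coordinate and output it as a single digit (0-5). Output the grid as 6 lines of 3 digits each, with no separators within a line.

(row=0, col=0): c = -2.0000 + 0.6300i → escape time 1
(row=0, col=1): c = -1.4400 + 0.6300i → escape time 3
(row=0, col=2): c = -0.8800 + 0.6300i → escape time 5
(row=1, col=0): c = -2.0000 + 0.2480i → escape time 1
(row=1, col=1): c = -1.4400 + 0.2480i → escape time 5
(row=1, col=2): c = -0.8800 + 0.2480i → escape time 5
(row=2, col=0): c = -2.0000 + -0.1340i → escape time 1
(row=2, col=1): c = -1.4400 + -0.1340i → escape time 5
(row=2, col=2): c = -0.8800 + -0.1340i → escape time 5
(row=3, col=0): c = -2.0000 + -0.5160i → escape time 1
(row=3, col=1): c = -1.4400 + -0.5160i → escape time 3
(row=3, col=2): c = -0.8800 + -0.5160i → escape time 5
(row=4, col=0): c = -2.0000 + -0.8980i → escape time 1
(row=4, col=1): c = -1.4400 + -0.8980i → escape time 3
(row=4, col=2): c = -0.8800 + -0.8980i → escape time 3
(row=5, col=0): c = -2.0000 + -1.2800i → escape time 1
(row=5, col=1): c = -1.4400 + -1.2800i → escape time 2
(row=5, col=2): c = -0.8800 + -1.2800i → escape time 3

Answer: 135
155
155
135
133
123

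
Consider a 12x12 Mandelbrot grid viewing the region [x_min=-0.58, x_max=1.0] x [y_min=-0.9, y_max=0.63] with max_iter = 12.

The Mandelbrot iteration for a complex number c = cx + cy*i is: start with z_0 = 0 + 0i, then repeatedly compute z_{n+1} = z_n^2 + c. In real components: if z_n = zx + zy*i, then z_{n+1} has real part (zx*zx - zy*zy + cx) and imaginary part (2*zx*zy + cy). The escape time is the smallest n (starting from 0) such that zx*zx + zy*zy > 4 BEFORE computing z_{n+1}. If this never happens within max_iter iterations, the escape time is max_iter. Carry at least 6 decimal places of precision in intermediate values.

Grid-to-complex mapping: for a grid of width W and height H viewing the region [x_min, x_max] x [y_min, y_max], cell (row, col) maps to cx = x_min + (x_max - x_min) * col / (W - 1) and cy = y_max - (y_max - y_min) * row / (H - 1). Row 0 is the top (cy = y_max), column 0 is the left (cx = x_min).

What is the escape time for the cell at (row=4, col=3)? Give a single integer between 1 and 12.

Answer: 12

Derivation:
z_0 = 0 + 0i, c = -0.1491 + 0.0736i
Iter 1: z = -0.1491 + 0.0736i, |z|^2 = 0.0277
Iter 2: z = -0.1323 + 0.0517i, |z|^2 = 0.0202
Iter 3: z = -0.1343 + 0.0600i, |z|^2 = 0.0216
Iter 4: z = -0.1347 + 0.0575i, |z|^2 = 0.0214
Iter 5: z = -0.1343 + 0.0581i, |z|^2 = 0.0214
Iter 6: z = -0.1344 + 0.0580i, |z|^2 = 0.0214
Iter 7: z = -0.1344 + 0.0580i, |z|^2 = 0.0214
Iter 8: z = -0.1344 + 0.0580i, |z|^2 = 0.0214
Iter 9: z = -0.1344 + 0.0580i, |z|^2 = 0.0214
Iter 10: z = -0.1344 + 0.0580i, |z|^2 = 0.0214
Iter 11: z = -0.1344 + 0.0580i, |z|^2 = 0.0214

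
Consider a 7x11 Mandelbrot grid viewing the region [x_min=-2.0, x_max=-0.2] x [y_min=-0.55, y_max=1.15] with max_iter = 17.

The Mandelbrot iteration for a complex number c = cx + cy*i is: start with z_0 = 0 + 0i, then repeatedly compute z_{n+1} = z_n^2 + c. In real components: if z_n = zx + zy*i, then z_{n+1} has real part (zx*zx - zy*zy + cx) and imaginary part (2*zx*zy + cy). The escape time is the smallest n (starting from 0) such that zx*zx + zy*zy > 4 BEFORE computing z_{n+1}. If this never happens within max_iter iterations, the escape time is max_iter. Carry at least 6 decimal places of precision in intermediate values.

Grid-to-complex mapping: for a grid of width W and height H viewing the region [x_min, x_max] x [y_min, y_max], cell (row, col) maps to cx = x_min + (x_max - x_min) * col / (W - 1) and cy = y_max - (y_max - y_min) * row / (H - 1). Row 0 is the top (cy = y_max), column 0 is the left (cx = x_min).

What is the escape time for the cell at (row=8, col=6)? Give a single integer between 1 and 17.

z_0 = 0 + 0i, c = -0.2000 + -0.2100i
Iter 1: z = -0.2000 + -0.2100i, |z|^2 = 0.0841
Iter 2: z = -0.2041 + -0.1260i, |z|^2 = 0.0575
Iter 3: z = -0.1742 + -0.1586i, |z|^2 = 0.0555
Iter 4: z = -0.1948 + -0.1547i, |z|^2 = 0.0619
Iter 5: z = -0.1860 + -0.1497i, |z|^2 = 0.0570
Iter 6: z = -0.1878 + -0.1543i, |z|^2 = 0.0591
Iter 7: z = -0.1885 + -0.1520i, |z|^2 = 0.0587
Iter 8: z = -0.1876 + -0.1527i, |z|^2 = 0.0585
Iter 9: z = -0.1881 + -0.1527i, |z|^2 = 0.0587
Iter 10: z = -0.1879 + -0.1525i, |z|^2 = 0.0586
Iter 11: z = -0.1879 + -0.1527i, |z|^2 = 0.0586
Iter 12: z = -0.1880 + -0.1526i, |z|^2 = 0.0586
Iter 13: z = -0.1880 + -0.1526i, |z|^2 = 0.0586
Iter 14: z = -0.1880 + -0.1526i, |z|^2 = 0.0586
Iter 15: z = -0.1880 + -0.1526i, |z|^2 = 0.0586
Iter 16: z = -0.1880 + -0.1526i, |z|^2 = 0.0586

Answer: 17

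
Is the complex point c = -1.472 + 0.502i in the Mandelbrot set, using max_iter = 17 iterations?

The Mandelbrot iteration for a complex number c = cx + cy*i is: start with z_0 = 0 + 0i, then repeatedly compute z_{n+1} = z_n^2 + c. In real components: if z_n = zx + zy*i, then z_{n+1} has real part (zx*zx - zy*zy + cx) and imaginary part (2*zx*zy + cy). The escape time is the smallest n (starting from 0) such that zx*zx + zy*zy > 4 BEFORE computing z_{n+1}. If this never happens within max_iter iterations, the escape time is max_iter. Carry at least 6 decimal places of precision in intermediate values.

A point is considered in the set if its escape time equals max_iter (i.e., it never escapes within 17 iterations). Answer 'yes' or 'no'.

Answer: no

Derivation:
z_0 = 0 + 0i, c = -1.4720 + 0.5020i
Iter 1: z = -1.4720 + 0.5020i, |z|^2 = 2.4188
Iter 2: z = 0.4428 + -0.9759i, |z|^2 = 1.1484
Iter 3: z = -2.2283 + -0.3622i, |z|^2 = 5.0965
Escaped at iteration 3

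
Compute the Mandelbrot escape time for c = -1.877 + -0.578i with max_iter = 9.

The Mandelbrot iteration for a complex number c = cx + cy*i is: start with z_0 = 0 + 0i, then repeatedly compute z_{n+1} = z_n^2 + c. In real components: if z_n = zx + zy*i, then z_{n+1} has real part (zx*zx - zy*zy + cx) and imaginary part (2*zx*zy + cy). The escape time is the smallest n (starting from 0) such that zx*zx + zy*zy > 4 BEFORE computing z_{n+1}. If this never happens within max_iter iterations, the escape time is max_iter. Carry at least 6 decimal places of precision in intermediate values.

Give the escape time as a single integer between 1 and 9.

z_0 = 0 + 0i, c = -1.8770 + -0.5780i
Iter 1: z = -1.8770 + -0.5780i, |z|^2 = 3.8572
Iter 2: z = 1.3120 + 1.5918i, |z|^2 = 4.2553
Escaped at iteration 2

Answer: 2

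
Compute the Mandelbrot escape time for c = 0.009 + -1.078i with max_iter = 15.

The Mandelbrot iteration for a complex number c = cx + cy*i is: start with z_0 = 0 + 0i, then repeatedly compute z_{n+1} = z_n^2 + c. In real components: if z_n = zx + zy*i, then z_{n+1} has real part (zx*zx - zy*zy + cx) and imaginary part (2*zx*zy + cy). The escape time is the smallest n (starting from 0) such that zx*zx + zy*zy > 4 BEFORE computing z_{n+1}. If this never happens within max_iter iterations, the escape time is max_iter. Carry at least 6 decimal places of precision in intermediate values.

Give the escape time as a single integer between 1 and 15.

Answer: 4

Derivation:
z_0 = 0 + 0i, c = 0.0090 + -1.0780i
Iter 1: z = 0.0090 + -1.0780i, |z|^2 = 1.1622
Iter 2: z = -1.1530 + -1.0974i, |z|^2 = 2.5337
Iter 3: z = 0.1341 + 1.4526i, |z|^2 = 2.1281
Iter 4: z = -2.0831 + -0.6883i, |z|^2 = 4.8132
Escaped at iteration 4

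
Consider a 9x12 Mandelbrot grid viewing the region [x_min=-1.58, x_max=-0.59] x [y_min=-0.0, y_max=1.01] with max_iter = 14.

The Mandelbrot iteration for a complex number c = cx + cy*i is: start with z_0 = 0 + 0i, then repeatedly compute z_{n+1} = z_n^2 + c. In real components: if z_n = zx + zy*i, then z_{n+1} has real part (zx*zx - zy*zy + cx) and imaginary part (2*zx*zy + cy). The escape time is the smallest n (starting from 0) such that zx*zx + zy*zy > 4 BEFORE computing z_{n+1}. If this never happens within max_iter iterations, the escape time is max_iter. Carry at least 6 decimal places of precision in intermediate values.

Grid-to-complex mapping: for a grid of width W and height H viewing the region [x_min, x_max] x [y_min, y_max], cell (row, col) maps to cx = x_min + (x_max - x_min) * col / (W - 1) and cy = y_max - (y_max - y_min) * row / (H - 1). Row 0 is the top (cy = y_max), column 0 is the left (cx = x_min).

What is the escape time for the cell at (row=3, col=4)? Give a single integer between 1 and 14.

Answer: 3

Derivation:
z_0 = 0 + 0i, c = -1.0850 + 0.7345i
Iter 1: z = -1.0850 + 0.7345i, |z|^2 = 1.7168
Iter 2: z = -0.4473 + -0.8594i, |z|^2 = 0.9387
Iter 3: z = -1.6235 + 1.5034i, |z|^2 = 4.8961
Escaped at iteration 3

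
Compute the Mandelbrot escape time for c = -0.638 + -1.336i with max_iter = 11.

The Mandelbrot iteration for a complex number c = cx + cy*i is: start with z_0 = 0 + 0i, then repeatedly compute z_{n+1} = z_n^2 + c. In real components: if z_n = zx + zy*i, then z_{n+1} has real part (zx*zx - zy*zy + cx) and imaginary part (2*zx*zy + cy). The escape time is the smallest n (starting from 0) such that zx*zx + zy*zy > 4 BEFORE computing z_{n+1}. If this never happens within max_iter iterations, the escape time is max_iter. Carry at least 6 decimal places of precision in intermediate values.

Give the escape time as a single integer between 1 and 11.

z_0 = 0 + 0i, c = -0.6380 + -1.3360i
Iter 1: z = -0.6380 + -1.3360i, |z|^2 = 2.1919
Iter 2: z = -2.0159 + 0.3687i, |z|^2 = 4.1996
Escaped at iteration 2

Answer: 2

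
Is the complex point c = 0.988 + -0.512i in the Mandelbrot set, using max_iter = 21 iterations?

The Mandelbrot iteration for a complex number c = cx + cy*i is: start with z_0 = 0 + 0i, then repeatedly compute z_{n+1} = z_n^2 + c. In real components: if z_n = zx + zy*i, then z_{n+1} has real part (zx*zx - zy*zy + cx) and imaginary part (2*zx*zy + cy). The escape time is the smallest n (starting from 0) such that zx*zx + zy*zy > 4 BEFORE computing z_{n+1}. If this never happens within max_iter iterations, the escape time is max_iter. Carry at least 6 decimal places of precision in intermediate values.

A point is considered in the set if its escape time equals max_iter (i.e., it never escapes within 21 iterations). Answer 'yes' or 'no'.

z_0 = 0 + 0i, c = 0.9880 + -0.5120i
Iter 1: z = 0.9880 + -0.5120i, |z|^2 = 1.2383
Iter 2: z = 1.7020 + -1.5237i, |z|^2 = 5.2185
Escaped at iteration 2

Answer: no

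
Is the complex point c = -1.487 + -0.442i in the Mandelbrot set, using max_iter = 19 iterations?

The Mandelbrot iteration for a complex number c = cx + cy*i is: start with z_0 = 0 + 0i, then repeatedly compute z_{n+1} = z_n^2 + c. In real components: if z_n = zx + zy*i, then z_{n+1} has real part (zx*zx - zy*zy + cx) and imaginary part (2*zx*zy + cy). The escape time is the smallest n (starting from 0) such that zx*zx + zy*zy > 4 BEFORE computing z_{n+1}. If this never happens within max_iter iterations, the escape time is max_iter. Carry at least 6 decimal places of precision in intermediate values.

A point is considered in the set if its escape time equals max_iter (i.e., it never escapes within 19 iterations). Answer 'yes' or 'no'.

z_0 = 0 + 0i, c = -1.4870 + -0.4420i
Iter 1: z = -1.4870 + -0.4420i, |z|^2 = 2.4065
Iter 2: z = 0.5288 + 0.8725i, |z|^2 = 1.0409
Iter 3: z = -1.9686 + 0.4808i, |z|^2 = 4.1067
Escaped at iteration 3

Answer: no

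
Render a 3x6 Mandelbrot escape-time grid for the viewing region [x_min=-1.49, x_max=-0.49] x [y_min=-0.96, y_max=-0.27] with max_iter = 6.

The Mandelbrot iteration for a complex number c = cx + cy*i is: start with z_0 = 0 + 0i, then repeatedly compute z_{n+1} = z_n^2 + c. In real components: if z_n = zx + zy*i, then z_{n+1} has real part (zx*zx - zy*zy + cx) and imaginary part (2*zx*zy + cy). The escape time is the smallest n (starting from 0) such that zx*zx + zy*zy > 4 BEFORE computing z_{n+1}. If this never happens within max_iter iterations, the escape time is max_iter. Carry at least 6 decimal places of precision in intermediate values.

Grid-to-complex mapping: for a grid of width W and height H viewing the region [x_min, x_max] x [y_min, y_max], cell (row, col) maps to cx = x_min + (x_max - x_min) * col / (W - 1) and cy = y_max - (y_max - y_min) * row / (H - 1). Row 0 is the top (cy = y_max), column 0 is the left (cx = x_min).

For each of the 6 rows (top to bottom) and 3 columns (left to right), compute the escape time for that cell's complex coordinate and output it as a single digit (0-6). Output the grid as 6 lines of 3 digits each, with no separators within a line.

Answer: 566
466
356
346
335
334

Derivation:
(row=0, col=0): c = -1.4900 + -0.2700i → escape time 5
(row=0, col=1): c = -0.9900 + -0.2700i → escape time 6
(row=0, col=2): c = -0.4900 + -0.2700i → escape time 6
(row=1, col=0): c = -1.4900 + -0.4080i → escape time 4
(row=1, col=1): c = -0.9900 + -0.4080i → escape time 6
(row=1, col=2): c = -0.4900 + -0.4080i → escape time 6
(row=2, col=0): c = -1.4900 + -0.5460i → escape time 3
(row=2, col=1): c = -0.9900 + -0.5460i → escape time 5
(row=2, col=2): c = -0.4900 + -0.5460i → escape time 6
(row=3, col=0): c = -1.4900 + -0.6840i → escape time 3
(row=3, col=1): c = -0.9900 + -0.6840i → escape time 4
(row=3, col=2): c = -0.4900 + -0.6840i → escape time 6
(row=4, col=0): c = -1.4900 + -0.8220i → escape time 3
(row=4, col=1): c = -0.9900 + -0.8220i → escape time 3
(row=4, col=2): c = -0.4900 + -0.8220i → escape time 5
(row=5, col=0): c = -1.4900 + -0.9600i → escape time 3
(row=5, col=1): c = -0.9900 + -0.9600i → escape time 3
(row=5, col=2): c = -0.4900 + -0.9600i → escape time 4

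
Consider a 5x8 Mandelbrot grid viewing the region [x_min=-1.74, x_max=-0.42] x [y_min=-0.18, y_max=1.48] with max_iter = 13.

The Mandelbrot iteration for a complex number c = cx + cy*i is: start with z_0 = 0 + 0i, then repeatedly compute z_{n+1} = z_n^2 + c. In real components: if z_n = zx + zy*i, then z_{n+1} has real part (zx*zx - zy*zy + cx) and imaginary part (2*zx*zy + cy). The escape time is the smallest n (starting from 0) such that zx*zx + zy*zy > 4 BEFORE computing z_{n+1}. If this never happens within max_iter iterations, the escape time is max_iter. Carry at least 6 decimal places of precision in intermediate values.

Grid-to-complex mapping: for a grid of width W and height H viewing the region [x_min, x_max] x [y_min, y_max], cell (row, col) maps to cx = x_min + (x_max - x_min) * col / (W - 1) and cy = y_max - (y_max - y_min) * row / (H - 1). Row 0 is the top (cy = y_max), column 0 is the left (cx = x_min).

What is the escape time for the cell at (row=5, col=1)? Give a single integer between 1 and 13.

Answer: 5

Derivation:
z_0 = 0 + 0i, c = -1.4100 + 0.2943i
Iter 1: z = -1.4100 + 0.2943i, |z|^2 = 2.0747
Iter 2: z = 0.4915 + -0.5356i, |z|^2 = 0.5284
Iter 3: z = -1.4553 + -0.2322i, |z|^2 = 2.1718
Iter 4: z = 0.6540 + 0.9701i, |z|^2 = 1.3689
Iter 5: z = -1.9235 + 1.5632i, |z|^2 = 6.1433
Escaped at iteration 5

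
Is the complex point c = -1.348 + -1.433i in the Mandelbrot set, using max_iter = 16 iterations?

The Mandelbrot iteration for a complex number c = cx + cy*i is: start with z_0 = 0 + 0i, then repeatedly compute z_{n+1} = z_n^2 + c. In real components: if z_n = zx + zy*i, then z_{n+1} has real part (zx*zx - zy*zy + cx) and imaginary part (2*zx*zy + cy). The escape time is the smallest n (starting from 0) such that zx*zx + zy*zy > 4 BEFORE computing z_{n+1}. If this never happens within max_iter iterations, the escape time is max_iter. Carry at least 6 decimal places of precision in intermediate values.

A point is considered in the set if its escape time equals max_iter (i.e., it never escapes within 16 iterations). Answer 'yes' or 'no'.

z_0 = 0 + 0i, c = -1.3480 + -1.4330i
Iter 1: z = -1.3480 + -1.4330i, |z|^2 = 3.8706
Iter 2: z = -1.5844 + 2.4304i, |z|^2 = 8.4170
Escaped at iteration 2

Answer: no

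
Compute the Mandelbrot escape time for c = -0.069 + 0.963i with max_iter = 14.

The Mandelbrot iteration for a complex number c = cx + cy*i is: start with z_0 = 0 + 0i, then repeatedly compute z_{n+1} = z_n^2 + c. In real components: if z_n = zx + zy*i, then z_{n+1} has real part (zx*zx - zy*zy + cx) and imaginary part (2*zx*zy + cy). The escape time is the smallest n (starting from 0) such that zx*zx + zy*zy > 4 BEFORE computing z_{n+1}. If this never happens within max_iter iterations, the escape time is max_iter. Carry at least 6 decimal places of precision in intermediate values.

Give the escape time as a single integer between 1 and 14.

Answer: 14

Derivation:
z_0 = 0 + 0i, c = -0.0690 + 0.9630i
Iter 1: z = -0.0690 + 0.9630i, |z|^2 = 0.9321
Iter 2: z = -0.9916 + 0.8301i, |z|^2 = 1.6724
Iter 3: z = 0.2252 + -0.6833i, |z|^2 = 0.5176
Iter 4: z = -0.4852 + 0.6552i, |z|^2 = 0.6647
Iter 5: z = -0.2630 + 0.3272i, |z|^2 = 0.1762
Iter 6: z = -0.1069 + 0.7909i, |z|^2 = 0.6370
Iter 7: z = -0.6831 + 0.7939i, |z|^2 = 1.0968
Iter 8: z = -0.2326 + -0.1216i, |z|^2 = 0.0689
Iter 9: z = -0.0297 + 1.0196i, |z|^2 = 1.0404
Iter 10: z = -1.1076 + 0.9025i, |z|^2 = 2.0413
Iter 11: z = 0.3433 + -1.0362i, |z|^2 = 1.1916
Iter 12: z = -1.0248 + 0.2515i, |z|^2 = 1.1136
Iter 13: z = 0.9181 + 0.4476i, |z|^2 = 1.0432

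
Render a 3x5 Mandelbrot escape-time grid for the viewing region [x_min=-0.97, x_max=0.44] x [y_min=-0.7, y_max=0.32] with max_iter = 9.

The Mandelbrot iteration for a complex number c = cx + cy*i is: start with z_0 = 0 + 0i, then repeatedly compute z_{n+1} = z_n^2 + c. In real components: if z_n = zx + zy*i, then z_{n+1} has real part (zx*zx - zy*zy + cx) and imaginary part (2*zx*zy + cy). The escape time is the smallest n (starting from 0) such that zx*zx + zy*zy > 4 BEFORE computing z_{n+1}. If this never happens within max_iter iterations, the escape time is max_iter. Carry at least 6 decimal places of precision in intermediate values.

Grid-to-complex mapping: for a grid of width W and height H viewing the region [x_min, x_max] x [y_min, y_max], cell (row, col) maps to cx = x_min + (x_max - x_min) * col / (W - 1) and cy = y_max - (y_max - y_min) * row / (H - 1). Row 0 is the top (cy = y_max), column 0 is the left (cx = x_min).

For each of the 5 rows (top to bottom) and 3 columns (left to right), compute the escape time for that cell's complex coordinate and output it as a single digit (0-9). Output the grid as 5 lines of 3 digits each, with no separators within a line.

Answer: 999
996
998
697
494

Derivation:
(row=0, col=0): c = -0.9700 + 0.3200i → escape time 9
(row=0, col=1): c = -0.2650 + 0.3200i → escape time 9
(row=0, col=2): c = 0.4400 + 0.3200i → escape time 9
(row=1, col=0): c = -0.9700 + 0.0650i → escape time 9
(row=1, col=1): c = -0.2650 + 0.0650i → escape time 9
(row=1, col=2): c = 0.4400 + 0.0650i → escape time 6
(row=2, col=0): c = -0.9700 + -0.1900i → escape time 9
(row=2, col=1): c = -0.2650 + -0.1900i → escape time 9
(row=2, col=2): c = 0.4400 + -0.1900i → escape time 8
(row=3, col=0): c = -0.9700 + -0.4450i → escape time 6
(row=3, col=1): c = -0.2650 + -0.4450i → escape time 9
(row=3, col=2): c = 0.4400 + -0.4450i → escape time 7
(row=4, col=0): c = -0.9700 + -0.7000i → escape time 4
(row=4, col=1): c = -0.2650 + -0.7000i → escape time 9
(row=4, col=2): c = 0.4400 + -0.7000i → escape time 4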